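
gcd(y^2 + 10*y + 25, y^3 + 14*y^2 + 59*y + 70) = y + 5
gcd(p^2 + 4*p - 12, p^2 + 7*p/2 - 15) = p + 6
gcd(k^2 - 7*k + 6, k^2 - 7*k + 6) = k^2 - 7*k + 6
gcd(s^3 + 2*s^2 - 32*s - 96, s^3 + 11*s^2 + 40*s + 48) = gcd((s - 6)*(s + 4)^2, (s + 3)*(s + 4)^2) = s^2 + 8*s + 16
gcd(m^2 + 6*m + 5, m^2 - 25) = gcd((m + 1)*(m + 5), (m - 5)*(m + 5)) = m + 5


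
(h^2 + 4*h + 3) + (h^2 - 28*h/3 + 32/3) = 2*h^2 - 16*h/3 + 41/3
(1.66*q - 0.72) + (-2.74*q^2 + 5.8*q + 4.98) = -2.74*q^2 + 7.46*q + 4.26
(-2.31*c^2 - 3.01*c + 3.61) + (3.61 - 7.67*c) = -2.31*c^2 - 10.68*c + 7.22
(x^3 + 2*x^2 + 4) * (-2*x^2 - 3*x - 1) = -2*x^5 - 7*x^4 - 7*x^3 - 10*x^2 - 12*x - 4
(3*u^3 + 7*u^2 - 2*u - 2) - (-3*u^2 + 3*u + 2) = 3*u^3 + 10*u^2 - 5*u - 4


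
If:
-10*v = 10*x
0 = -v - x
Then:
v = -x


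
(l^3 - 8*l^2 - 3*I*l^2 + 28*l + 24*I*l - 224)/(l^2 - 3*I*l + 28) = l - 8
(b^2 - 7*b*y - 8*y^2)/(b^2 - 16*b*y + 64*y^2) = (-b - y)/(-b + 8*y)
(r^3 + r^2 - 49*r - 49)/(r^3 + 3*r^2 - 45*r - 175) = (r^2 + 8*r + 7)/(r^2 + 10*r + 25)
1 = 1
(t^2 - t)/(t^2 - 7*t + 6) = t/(t - 6)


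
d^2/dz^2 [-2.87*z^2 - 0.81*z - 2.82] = -5.74000000000000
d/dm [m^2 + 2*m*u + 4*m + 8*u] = 2*m + 2*u + 4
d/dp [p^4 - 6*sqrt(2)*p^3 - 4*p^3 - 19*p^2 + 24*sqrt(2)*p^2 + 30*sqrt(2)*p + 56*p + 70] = 4*p^3 - 18*sqrt(2)*p^2 - 12*p^2 - 38*p + 48*sqrt(2)*p + 30*sqrt(2) + 56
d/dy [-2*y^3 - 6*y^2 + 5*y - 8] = -6*y^2 - 12*y + 5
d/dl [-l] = -1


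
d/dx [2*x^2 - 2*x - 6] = 4*x - 2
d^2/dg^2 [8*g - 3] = 0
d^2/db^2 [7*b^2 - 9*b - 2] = 14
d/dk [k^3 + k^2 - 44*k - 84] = 3*k^2 + 2*k - 44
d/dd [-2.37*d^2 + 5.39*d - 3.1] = 5.39 - 4.74*d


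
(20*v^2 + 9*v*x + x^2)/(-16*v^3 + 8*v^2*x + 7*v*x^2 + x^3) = (5*v + x)/(-4*v^2 + 3*v*x + x^2)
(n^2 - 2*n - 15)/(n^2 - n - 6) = (-n^2 + 2*n + 15)/(-n^2 + n + 6)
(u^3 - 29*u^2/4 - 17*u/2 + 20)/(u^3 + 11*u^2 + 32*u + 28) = (u^2 - 37*u/4 + 10)/(u^2 + 9*u + 14)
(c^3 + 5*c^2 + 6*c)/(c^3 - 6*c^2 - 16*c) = (c + 3)/(c - 8)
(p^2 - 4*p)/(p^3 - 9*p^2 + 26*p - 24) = p/(p^2 - 5*p + 6)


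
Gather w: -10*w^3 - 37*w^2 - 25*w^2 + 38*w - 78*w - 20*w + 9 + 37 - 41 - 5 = -10*w^3 - 62*w^2 - 60*w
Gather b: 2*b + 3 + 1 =2*b + 4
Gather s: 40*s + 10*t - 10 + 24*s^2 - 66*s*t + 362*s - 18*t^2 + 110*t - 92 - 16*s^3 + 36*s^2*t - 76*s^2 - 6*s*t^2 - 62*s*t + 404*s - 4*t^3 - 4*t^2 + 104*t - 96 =-16*s^3 + s^2*(36*t - 52) + s*(-6*t^2 - 128*t + 806) - 4*t^3 - 22*t^2 + 224*t - 198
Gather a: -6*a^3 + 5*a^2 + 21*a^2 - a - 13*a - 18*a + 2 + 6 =-6*a^3 + 26*a^2 - 32*a + 8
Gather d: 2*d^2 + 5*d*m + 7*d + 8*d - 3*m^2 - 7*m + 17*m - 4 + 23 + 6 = 2*d^2 + d*(5*m + 15) - 3*m^2 + 10*m + 25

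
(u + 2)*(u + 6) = u^2 + 8*u + 12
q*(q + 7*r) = q^2 + 7*q*r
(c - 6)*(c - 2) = c^2 - 8*c + 12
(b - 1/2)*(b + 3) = b^2 + 5*b/2 - 3/2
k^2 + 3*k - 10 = (k - 2)*(k + 5)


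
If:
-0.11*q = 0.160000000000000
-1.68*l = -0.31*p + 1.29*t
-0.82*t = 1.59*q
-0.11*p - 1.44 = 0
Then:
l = -4.58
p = -13.09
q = -1.45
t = 2.82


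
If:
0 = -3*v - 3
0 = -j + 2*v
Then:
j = -2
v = -1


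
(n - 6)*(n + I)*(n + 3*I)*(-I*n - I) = -I*n^4 + 4*n^3 + 5*I*n^3 - 20*n^2 + 9*I*n^2 - 24*n - 15*I*n - 18*I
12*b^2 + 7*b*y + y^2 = (3*b + y)*(4*b + y)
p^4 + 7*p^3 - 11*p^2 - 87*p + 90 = (p - 3)*(p - 1)*(p + 5)*(p + 6)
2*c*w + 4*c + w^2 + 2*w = (2*c + w)*(w + 2)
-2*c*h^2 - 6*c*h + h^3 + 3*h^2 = h*(-2*c + h)*(h + 3)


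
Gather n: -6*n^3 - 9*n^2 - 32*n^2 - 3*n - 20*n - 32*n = -6*n^3 - 41*n^2 - 55*n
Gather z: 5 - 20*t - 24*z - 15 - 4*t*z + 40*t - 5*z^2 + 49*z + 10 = 20*t - 5*z^2 + z*(25 - 4*t)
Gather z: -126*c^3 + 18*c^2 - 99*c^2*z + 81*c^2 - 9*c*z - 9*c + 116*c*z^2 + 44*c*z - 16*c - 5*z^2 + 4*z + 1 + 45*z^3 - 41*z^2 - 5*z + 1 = -126*c^3 + 99*c^2 - 25*c + 45*z^3 + z^2*(116*c - 46) + z*(-99*c^2 + 35*c - 1) + 2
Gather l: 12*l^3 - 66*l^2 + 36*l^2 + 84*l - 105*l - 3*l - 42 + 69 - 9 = 12*l^3 - 30*l^2 - 24*l + 18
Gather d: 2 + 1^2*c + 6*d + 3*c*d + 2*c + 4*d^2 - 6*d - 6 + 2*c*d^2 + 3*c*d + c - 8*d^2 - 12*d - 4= 4*c + d^2*(2*c - 4) + d*(6*c - 12) - 8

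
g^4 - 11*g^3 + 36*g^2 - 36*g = g*(g - 6)*(g - 3)*(g - 2)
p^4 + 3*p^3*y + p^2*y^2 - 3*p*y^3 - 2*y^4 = (p - y)*(p + y)^2*(p + 2*y)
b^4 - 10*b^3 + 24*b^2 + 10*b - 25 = (b - 5)^2*(b - 1)*(b + 1)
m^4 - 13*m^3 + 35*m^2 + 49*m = m*(m - 7)^2*(m + 1)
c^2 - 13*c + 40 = (c - 8)*(c - 5)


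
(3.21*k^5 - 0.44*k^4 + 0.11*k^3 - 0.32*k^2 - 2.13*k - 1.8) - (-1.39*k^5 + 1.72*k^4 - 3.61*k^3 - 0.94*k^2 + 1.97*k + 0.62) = 4.6*k^5 - 2.16*k^4 + 3.72*k^3 + 0.62*k^2 - 4.1*k - 2.42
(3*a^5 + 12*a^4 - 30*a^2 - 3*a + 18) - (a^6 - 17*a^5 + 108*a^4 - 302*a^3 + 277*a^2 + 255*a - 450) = -a^6 + 20*a^5 - 96*a^4 + 302*a^3 - 307*a^2 - 258*a + 468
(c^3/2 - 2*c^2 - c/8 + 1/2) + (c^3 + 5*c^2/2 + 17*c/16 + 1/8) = 3*c^3/2 + c^2/2 + 15*c/16 + 5/8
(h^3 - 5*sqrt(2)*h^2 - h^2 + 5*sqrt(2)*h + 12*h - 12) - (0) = h^3 - 5*sqrt(2)*h^2 - h^2 + 5*sqrt(2)*h + 12*h - 12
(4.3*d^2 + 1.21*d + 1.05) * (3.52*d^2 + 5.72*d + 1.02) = 15.136*d^4 + 28.8552*d^3 + 15.0032*d^2 + 7.2402*d + 1.071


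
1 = 1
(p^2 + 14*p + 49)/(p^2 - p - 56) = (p + 7)/(p - 8)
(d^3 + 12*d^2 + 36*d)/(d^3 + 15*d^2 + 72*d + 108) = d/(d + 3)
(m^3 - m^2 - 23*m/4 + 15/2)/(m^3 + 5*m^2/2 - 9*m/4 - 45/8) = 2*(m - 2)/(2*m + 3)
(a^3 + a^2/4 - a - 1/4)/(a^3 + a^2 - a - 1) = (a + 1/4)/(a + 1)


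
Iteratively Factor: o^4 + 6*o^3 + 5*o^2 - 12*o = (o)*(o^3 + 6*o^2 + 5*o - 12) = o*(o + 3)*(o^2 + 3*o - 4) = o*(o - 1)*(o + 3)*(o + 4)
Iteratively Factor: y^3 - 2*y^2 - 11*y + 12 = (y - 4)*(y^2 + 2*y - 3) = (y - 4)*(y - 1)*(y + 3)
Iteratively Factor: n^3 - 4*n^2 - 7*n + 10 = (n + 2)*(n^2 - 6*n + 5) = (n - 5)*(n + 2)*(n - 1)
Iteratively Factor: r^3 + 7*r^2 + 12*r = (r + 3)*(r^2 + 4*r) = (r + 3)*(r + 4)*(r)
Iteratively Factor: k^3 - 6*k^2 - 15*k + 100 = (k - 5)*(k^2 - k - 20) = (k - 5)*(k + 4)*(k - 5)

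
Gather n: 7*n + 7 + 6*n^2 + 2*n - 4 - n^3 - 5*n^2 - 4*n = -n^3 + n^2 + 5*n + 3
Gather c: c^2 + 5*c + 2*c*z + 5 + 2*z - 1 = c^2 + c*(2*z + 5) + 2*z + 4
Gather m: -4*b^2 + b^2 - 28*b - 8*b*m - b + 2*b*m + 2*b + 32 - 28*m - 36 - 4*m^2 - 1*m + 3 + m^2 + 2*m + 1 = -3*b^2 - 27*b - 3*m^2 + m*(-6*b - 27)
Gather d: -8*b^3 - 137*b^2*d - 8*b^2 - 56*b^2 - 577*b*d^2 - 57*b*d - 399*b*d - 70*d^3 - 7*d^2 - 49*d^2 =-8*b^3 - 64*b^2 - 70*d^3 + d^2*(-577*b - 56) + d*(-137*b^2 - 456*b)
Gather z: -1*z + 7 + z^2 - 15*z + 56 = z^2 - 16*z + 63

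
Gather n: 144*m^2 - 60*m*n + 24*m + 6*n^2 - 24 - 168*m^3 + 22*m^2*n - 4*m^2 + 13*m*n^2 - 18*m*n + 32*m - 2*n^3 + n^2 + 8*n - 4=-168*m^3 + 140*m^2 + 56*m - 2*n^3 + n^2*(13*m + 7) + n*(22*m^2 - 78*m + 8) - 28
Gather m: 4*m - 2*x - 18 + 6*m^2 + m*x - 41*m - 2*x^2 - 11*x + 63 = 6*m^2 + m*(x - 37) - 2*x^2 - 13*x + 45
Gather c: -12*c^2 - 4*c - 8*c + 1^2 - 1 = -12*c^2 - 12*c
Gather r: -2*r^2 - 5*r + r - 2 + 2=-2*r^2 - 4*r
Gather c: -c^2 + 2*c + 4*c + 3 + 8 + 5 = -c^2 + 6*c + 16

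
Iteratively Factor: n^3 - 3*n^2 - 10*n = (n)*(n^2 - 3*n - 10) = n*(n - 5)*(n + 2)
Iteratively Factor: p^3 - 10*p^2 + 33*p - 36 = (p - 3)*(p^2 - 7*p + 12) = (p - 3)^2*(p - 4)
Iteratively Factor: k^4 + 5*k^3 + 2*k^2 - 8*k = (k)*(k^3 + 5*k^2 + 2*k - 8) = k*(k - 1)*(k^2 + 6*k + 8) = k*(k - 1)*(k + 2)*(k + 4)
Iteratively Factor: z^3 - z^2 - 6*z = (z - 3)*(z^2 + 2*z) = z*(z - 3)*(z + 2)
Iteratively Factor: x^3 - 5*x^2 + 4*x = (x)*(x^2 - 5*x + 4) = x*(x - 1)*(x - 4)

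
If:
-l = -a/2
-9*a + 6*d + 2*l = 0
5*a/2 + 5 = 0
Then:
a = -2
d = -8/3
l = -1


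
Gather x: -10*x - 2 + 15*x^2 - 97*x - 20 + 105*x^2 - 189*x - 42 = 120*x^2 - 296*x - 64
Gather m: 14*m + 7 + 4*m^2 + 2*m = 4*m^2 + 16*m + 7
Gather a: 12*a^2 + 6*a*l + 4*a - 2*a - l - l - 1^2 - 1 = 12*a^2 + a*(6*l + 2) - 2*l - 2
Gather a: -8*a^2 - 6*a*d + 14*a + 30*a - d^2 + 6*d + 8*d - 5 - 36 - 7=-8*a^2 + a*(44 - 6*d) - d^2 + 14*d - 48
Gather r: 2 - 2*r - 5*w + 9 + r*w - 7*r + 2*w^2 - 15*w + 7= r*(w - 9) + 2*w^2 - 20*w + 18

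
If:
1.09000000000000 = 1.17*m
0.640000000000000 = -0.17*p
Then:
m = 0.93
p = -3.76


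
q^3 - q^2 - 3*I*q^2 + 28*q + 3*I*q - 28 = (q - 1)*(q - 7*I)*(q + 4*I)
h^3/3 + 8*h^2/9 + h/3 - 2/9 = (h/3 + 1/3)*(h - 1/3)*(h + 2)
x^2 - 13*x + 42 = (x - 7)*(x - 6)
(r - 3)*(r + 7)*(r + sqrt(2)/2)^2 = r^4 + sqrt(2)*r^3 + 4*r^3 - 41*r^2/2 + 4*sqrt(2)*r^2 - 21*sqrt(2)*r + 2*r - 21/2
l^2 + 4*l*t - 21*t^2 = (l - 3*t)*(l + 7*t)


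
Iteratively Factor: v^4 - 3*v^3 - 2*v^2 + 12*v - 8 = (v - 2)*(v^3 - v^2 - 4*v + 4) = (v - 2)*(v - 1)*(v^2 - 4) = (v - 2)*(v - 1)*(v + 2)*(v - 2)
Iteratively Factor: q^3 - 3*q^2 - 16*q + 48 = (q + 4)*(q^2 - 7*q + 12) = (q - 3)*(q + 4)*(q - 4)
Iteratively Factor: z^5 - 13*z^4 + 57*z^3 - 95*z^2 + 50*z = (z - 1)*(z^4 - 12*z^3 + 45*z^2 - 50*z) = (z - 5)*(z - 1)*(z^3 - 7*z^2 + 10*z) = z*(z - 5)*(z - 1)*(z^2 - 7*z + 10) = z*(z - 5)^2*(z - 1)*(z - 2)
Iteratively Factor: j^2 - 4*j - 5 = (j - 5)*(j + 1)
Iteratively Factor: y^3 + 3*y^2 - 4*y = (y)*(y^2 + 3*y - 4) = y*(y + 4)*(y - 1)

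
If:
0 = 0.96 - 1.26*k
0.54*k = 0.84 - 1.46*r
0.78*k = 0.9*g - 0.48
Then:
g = 1.19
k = 0.76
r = 0.29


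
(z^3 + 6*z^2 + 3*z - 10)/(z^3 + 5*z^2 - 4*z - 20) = (z - 1)/(z - 2)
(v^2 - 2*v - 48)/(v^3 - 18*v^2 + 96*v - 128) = (v + 6)/(v^2 - 10*v + 16)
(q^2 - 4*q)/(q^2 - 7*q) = (q - 4)/(q - 7)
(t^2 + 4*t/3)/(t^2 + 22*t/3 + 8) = t/(t + 6)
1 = 1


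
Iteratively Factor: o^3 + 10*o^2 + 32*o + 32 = (o + 4)*(o^2 + 6*o + 8) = (o + 4)^2*(o + 2)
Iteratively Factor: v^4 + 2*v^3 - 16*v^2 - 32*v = (v + 4)*(v^3 - 2*v^2 - 8*v) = v*(v + 4)*(v^2 - 2*v - 8) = v*(v - 4)*(v + 4)*(v + 2)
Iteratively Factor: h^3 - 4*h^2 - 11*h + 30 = (h + 3)*(h^2 - 7*h + 10) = (h - 2)*(h + 3)*(h - 5)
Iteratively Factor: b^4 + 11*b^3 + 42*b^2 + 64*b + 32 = (b + 4)*(b^3 + 7*b^2 + 14*b + 8) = (b + 4)^2*(b^2 + 3*b + 2) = (b + 1)*(b + 4)^2*(b + 2)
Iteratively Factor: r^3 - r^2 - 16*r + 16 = (r - 4)*(r^2 + 3*r - 4) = (r - 4)*(r - 1)*(r + 4)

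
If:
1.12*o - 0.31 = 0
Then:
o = 0.28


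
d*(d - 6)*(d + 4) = d^3 - 2*d^2 - 24*d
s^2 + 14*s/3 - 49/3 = (s - 7/3)*(s + 7)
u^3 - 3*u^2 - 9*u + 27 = (u - 3)^2*(u + 3)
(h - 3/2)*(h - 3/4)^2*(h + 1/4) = h^4 - 11*h^3/4 + 33*h^2/16 - 9*h/64 - 27/128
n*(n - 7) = n^2 - 7*n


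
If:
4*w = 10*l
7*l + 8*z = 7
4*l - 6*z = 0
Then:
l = 21/37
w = 105/74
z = 14/37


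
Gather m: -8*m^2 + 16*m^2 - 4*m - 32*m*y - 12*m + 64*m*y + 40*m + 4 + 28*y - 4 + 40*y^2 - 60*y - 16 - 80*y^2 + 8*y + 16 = 8*m^2 + m*(32*y + 24) - 40*y^2 - 24*y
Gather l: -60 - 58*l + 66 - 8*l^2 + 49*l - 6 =-8*l^2 - 9*l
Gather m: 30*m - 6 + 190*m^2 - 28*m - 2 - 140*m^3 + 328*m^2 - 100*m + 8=-140*m^3 + 518*m^2 - 98*m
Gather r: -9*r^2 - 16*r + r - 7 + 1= -9*r^2 - 15*r - 6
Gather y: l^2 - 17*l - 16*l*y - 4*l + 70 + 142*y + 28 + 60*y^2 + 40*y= l^2 - 21*l + 60*y^2 + y*(182 - 16*l) + 98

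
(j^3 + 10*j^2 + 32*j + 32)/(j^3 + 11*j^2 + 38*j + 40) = (j + 4)/(j + 5)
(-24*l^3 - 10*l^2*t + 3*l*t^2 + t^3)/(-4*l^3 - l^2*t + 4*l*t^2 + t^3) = (-6*l^2 - l*t + t^2)/(-l^2 + t^2)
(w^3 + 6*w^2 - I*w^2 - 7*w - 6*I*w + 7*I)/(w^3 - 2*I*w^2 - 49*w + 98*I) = (w^2 - w*(1 + I) + I)/(w^2 - w*(7 + 2*I) + 14*I)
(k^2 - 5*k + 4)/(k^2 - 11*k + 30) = (k^2 - 5*k + 4)/(k^2 - 11*k + 30)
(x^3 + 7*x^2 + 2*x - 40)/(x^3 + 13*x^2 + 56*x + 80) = (x - 2)/(x + 4)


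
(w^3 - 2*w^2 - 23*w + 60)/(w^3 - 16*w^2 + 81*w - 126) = (w^2 + w - 20)/(w^2 - 13*w + 42)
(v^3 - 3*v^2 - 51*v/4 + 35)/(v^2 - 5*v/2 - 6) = (4*v^2 + 4*v - 35)/(2*(2*v + 3))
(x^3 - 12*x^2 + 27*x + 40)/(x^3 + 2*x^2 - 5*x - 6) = (x^2 - 13*x + 40)/(x^2 + x - 6)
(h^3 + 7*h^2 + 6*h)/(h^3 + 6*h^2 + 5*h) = (h + 6)/(h + 5)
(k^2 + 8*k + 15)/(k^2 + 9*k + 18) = (k + 5)/(k + 6)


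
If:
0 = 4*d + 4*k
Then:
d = -k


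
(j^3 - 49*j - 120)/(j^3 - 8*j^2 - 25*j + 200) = (j + 3)/(j - 5)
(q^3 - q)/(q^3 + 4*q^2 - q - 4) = q/(q + 4)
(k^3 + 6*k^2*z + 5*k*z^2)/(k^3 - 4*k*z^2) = (k^2 + 6*k*z + 5*z^2)/(k^2 - 4*z^2)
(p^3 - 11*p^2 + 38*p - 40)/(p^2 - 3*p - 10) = (p^2 - 6*p + 8)/(p + 2)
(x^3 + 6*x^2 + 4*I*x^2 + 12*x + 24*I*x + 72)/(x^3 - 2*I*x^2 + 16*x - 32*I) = (x^2 + 6*x*(1 + I) + 36*I)/(x^2 + 16)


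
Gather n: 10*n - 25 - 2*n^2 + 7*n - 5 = -2*n^2 + 17*n - 30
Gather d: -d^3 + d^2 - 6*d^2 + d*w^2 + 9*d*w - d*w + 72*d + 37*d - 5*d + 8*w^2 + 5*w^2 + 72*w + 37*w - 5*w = -d^3 - 5*d^2 + d*(w^2 + 8*w + 104) + 13*w^2 + 104*w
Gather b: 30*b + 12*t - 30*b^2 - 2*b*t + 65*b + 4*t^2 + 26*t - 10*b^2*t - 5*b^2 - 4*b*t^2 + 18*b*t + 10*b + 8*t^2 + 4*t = b^2*(-10*t - 35) + b*(-4*t^2 + 16*t + 105) + 12*t^2 + 42*t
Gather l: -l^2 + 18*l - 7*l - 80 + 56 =-l^2 + 11*l - 24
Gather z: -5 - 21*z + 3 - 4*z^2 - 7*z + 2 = -4*z^2 - 28*z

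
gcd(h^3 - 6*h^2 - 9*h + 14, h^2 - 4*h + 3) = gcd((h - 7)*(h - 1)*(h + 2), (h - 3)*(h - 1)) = h - 1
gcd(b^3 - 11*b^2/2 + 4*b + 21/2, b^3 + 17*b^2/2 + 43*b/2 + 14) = b + 1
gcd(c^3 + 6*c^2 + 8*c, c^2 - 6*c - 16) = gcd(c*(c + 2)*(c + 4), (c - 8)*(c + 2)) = c + 2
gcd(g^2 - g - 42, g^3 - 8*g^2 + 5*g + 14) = g - 7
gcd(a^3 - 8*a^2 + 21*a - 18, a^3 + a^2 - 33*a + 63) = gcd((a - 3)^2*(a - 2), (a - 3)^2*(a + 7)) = a^2 - 6*a + 9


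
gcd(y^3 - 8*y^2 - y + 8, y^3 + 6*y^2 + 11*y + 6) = y + 1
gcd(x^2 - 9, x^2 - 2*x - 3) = x - 3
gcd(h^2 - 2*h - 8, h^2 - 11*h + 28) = h - 4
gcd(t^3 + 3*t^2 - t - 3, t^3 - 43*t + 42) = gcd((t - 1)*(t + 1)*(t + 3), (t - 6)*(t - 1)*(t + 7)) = t - 1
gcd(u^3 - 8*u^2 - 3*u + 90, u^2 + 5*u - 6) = 1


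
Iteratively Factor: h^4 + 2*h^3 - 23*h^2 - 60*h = (h + 3)*(h^3 - h^2 - 20*h) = (h + 3)*(h + 4)*(h^2 - 5*h) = h*(h + 3)*(h + 4)*(h - 5)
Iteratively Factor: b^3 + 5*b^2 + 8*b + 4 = (b + 2)*(b^2 + 3*b + 2) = (b + 2)^2*(b + 1)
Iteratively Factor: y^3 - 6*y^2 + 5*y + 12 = (y - 4)*(y^2 - 2*y - 3) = (y - 4)*(y + 1)*(y - 3)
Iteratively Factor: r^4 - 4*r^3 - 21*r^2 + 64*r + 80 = (r - 4)*(r^3 - 21*r - 20) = (r - 4)*(r + 4)*(r^2 - 4*r - 5) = (r - 4)*(r + 1)*(r + 4)*(r - 5)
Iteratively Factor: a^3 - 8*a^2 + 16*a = (a - 4)*(a^2 - 4*a) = (a - 4)^2*(a)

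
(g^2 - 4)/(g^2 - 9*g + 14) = (g + 2)/(g - 7)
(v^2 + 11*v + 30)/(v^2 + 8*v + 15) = (v + 6)/(v + 3)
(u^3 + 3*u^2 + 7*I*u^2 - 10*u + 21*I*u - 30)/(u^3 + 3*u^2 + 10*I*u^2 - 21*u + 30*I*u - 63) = (u^2 + 7*I*u - 10)/(u^2 + 10*I*u - 21)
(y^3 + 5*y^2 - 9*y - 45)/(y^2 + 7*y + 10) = (y^2 - 9)/(y + 2)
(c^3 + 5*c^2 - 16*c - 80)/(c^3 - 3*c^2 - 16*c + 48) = (c + 5)/(c - 3)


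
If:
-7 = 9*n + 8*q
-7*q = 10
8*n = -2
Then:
No Solution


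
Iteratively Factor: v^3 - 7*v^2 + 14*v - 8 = (v - 2)*(v^2 - 5*v + 4) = (v - 4)*(v - 2)*(v - 1)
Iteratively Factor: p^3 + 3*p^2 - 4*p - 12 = (p + 2)*(p^2 + p - 6) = (p - 2)*(p + 2)*(p + 3)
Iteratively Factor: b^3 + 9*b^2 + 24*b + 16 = (b + 4)*(b^2 + 5*b + 4) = (b + 4)^2*(b + 1)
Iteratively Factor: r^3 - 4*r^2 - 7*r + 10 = (r - 5)*(r^2 + r - 2) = (r - 5)*(r + 2)*(r - 1)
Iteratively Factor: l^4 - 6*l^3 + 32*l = (l - 4)*(l^3 - 2*l^2 - 8*l) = (l - 4)*(l + 2)*(l^2 - 4*l) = (l - 4)^2*(l + 2)*(l)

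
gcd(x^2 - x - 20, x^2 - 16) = x + 4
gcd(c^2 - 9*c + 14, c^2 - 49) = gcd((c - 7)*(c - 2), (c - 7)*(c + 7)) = c - 7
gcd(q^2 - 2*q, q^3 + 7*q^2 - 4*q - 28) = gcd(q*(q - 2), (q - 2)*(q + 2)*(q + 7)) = q - 2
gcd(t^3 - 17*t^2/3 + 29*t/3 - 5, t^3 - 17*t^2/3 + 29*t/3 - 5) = t^3 - 17*t^2/3 + 29*t/3 - 5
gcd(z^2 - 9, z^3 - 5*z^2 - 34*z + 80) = 1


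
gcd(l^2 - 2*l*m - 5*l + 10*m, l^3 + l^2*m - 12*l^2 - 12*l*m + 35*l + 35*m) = l - 5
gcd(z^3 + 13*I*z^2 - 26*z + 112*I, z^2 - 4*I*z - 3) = 1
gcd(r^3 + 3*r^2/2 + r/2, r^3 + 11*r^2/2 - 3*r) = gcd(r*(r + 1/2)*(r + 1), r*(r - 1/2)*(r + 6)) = r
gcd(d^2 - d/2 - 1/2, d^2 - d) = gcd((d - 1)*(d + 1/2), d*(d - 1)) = d - 1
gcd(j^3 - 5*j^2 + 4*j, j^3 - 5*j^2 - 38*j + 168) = j - 4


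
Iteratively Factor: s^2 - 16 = (s - 4)*(s + 4)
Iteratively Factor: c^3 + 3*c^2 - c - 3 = (c - 1)*(c^2 + 4*c + 3) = (c - 1)*(c + 1)*(c + 3)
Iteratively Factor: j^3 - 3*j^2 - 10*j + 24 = (j - 4)*(j^2 + j - 6) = (j - 4)*(j + 3)*(j - 2)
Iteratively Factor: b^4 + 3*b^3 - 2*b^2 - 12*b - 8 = (b + 2)*(b^3 + b^2 - 4*b - 4) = (b + 2)^2*(b^2 - b - 2) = (b + 1)*(b + 2)^2*(b - 2)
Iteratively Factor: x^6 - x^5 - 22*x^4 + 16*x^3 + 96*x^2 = (x)*(x^5 - x^4 - 22*x^3 + 16*x^2 + 96*x) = x^2*(x^4 - x^3 - 22*x^2 + 16*x + 96) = x^2*(x + 4)*(x^3 - 5*x^2 - 2*x + 24) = x^2*(x - 4)*(x + 4)*(x^2 - x - 6) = x^2*(x - 4)*(x + 2)*(x + 4)*(x - 3)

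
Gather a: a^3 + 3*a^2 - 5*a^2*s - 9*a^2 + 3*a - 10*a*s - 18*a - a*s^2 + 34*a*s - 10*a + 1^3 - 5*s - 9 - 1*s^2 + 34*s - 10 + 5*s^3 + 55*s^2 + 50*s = a^3 + a^2*(-5*s - 6) + a*(-s^2 + 24*s - 25) + 5*s^3 + 54*s^2 + 79*s - 18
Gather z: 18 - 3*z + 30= 48 - 3*z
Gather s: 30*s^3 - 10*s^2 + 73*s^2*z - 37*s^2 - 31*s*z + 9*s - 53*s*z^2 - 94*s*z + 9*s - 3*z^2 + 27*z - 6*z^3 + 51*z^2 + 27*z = 30*s^3 + s^2*(73*z - 47) + s*(-53*z^2 - 125*z + 18) - 6*z^3 + 48*z^2 + 54*z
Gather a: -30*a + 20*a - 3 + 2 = -10*a - 1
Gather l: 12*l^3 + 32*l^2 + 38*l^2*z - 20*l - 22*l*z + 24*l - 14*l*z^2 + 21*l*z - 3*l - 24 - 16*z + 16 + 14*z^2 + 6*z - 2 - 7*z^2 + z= 12*l^3 + l^2*(38*z + 32) + l*(-14*z^2 - z + 1) + 7*z^2 - 9*z - 10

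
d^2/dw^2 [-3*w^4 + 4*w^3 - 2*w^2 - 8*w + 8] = -36*w^2 + 24*w - 4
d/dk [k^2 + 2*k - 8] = 2*k + 2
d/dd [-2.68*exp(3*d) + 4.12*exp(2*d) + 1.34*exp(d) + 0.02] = (-8.04*exp(2*d) + 8.24*exp(d) + 1.34)*exp(d)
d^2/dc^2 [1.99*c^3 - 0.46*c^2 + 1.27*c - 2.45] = 11.94*c - 0.92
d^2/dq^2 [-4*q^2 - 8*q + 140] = -8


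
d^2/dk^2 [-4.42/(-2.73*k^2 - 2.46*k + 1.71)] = (-65.883636*k^2 - 59.367672*k + 4.42*(5.46*k + 2.46)*(10.92*k + 4.92) + 41.267772)/(2.73*k^2 + 2.46*k - 1.71)^3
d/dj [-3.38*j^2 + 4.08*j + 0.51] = 4.08 - 6.76*j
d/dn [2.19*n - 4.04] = 2.19000000000000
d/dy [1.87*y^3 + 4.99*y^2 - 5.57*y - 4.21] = 5.61*y^2 + 9.98*y - 5.57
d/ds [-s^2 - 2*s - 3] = -2*s - 2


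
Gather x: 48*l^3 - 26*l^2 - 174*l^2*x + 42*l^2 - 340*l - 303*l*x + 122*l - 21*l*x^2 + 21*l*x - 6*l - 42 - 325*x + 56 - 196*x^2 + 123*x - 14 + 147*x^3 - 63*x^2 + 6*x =48*l^3 + 16*l^2 - 224*l + 147*x^3 + x^2*(-21*l - 259) + x*(-174*l^2 - 282*l - 196)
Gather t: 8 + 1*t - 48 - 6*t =-5*t - 40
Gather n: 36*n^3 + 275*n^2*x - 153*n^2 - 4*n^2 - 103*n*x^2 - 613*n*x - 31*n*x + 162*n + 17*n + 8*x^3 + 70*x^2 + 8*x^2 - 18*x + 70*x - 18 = 36*n^3 + n^2*(275*x - 157) + n*(-103*x^2 - 644*x + 179) + 8*x^3 + 78*x^2 + 52*x - 18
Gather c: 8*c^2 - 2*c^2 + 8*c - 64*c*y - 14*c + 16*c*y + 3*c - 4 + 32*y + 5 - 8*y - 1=6*c^2 + c*(-48*y - 3) + 24*y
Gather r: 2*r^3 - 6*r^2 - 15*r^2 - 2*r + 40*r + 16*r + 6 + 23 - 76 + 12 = 2*r^3 - 21*r^2 + 54*r - 35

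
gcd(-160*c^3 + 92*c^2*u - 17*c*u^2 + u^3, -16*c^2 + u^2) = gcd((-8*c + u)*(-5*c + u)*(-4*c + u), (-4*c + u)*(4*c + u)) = -4*c + u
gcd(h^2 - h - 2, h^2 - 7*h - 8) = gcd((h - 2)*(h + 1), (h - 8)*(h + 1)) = h + 1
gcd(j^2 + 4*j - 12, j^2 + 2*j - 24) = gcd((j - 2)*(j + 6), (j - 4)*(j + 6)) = j + 6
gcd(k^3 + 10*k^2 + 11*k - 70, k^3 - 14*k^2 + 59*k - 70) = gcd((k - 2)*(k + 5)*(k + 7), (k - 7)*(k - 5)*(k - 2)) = k - 2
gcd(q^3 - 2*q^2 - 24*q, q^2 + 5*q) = q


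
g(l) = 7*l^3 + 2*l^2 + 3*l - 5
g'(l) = 21*l^2 + 4*l + 3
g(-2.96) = -177.90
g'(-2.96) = 175.15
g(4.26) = 585.24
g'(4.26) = 401.14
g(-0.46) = -6.64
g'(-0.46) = 5.60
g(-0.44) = -6.53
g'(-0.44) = 5.31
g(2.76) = 165.69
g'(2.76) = 174.01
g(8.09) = 3856.49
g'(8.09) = 1409.77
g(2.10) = 74.95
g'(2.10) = 104.01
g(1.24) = 15.14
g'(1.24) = 40.25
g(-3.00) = -185.00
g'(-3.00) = 180.00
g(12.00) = 12415.00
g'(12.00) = 3075.00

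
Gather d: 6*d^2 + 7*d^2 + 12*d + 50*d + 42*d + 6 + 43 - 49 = 13*d^2 + 104*d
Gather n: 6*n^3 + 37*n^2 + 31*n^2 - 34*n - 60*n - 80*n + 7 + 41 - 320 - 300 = 6*n^3 + 68*n^2 - 174*n - 572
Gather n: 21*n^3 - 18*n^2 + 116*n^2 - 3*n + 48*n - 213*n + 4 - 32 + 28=21*n^3 + 98*n^2 - 168*n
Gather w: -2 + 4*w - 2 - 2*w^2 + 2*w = -2*w^2 + 6*w - 4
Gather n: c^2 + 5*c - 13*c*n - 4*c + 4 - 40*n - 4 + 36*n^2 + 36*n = c^2 + c + 36*n^2 + n*(-13*c - 4)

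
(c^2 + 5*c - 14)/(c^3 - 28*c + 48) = (c + 7)/(c^2 + 2*c - 24)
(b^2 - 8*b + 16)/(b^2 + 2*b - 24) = (b - 4)/(b + 6)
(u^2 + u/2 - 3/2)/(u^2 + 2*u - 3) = (u + 3/2)/(u + 3)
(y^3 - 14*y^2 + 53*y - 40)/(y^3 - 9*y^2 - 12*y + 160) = (y - 1)/(y + 4)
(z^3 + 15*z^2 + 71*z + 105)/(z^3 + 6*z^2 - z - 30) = (z + 7)/(z - 2)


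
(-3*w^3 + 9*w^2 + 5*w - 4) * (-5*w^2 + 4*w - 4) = 15*w^5 - 57*w^4 + 23*w^3 + 4*w^2 - 36*w + 16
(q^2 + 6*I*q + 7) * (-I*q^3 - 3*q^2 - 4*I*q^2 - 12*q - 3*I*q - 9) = -I*q^5 + 3*q^4 - 4*I*q^4 + 12*q^3 - 28*I*q^3 - 12*q^2 - 100*I*q^2 - 84*q - 75*I*q - 63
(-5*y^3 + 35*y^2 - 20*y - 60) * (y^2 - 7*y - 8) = -5*y^5 + 70*y^4 - 225*y^3 - 200*y^2 + 580*y + 480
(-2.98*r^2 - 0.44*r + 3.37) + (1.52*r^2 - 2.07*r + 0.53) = -1.46*r^2 - 2.51*r + 3.9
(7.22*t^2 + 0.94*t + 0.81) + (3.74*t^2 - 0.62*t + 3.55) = 10.96*t^2 + 0.32*t + 4.36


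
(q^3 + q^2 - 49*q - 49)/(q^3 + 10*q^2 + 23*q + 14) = (q - 7)/(q + 2)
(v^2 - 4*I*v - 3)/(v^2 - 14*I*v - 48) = (-v^2 + 4*I*v + 3)/(-v^2 + 14*I*v + 48)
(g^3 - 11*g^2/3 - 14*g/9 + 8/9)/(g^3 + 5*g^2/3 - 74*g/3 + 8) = (g + 2/3)/(g + 6)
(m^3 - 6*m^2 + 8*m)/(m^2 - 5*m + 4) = m*(m - 2)/(m - 1)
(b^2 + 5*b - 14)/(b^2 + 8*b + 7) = (b - 2)/(b + 1)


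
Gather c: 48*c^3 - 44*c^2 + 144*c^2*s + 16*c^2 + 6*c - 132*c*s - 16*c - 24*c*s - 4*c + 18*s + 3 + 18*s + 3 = 48*c^3 + c^2*(144*s - 28) + c*(-156*s - 14) + 36*s + 6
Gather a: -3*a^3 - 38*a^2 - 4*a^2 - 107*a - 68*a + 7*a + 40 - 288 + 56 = -3*a^3 - 42*a^2 - 168*a - 192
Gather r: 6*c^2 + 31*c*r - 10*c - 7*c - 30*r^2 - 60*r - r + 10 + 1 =6*c^2 - 17*c - 30*r^2 + r*(31*c - 61) + 11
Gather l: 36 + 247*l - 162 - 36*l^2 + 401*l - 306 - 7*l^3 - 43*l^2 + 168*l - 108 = -7*l^3 - 79*l^2 + 816*l - 540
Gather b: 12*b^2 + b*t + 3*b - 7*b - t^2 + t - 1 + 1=12*b^2 + b*(t - 4) - t^2 + t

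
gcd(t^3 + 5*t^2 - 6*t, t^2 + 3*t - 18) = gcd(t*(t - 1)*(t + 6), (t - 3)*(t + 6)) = t + 6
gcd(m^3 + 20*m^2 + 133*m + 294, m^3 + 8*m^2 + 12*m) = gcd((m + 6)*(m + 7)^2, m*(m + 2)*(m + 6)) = m + 6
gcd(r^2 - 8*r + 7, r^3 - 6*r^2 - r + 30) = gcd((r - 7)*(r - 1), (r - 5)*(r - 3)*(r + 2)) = 1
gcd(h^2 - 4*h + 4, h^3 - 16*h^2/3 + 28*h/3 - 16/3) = h^2 - 4*h + 4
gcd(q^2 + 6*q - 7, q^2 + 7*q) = q + 7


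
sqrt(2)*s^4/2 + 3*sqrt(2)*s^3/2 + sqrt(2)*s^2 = s^2*(s + 1)*(sqrt(2)*s/2 + sqrt(2))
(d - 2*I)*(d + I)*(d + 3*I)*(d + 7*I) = d^4 + 9*I*d^3 - 9*d^2 + 41*I*d - 42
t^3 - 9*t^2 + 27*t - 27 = (t - 3)^3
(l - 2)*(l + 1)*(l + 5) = l^3 + 4*l^2 - 7*l - 10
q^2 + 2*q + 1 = (q + 1)^2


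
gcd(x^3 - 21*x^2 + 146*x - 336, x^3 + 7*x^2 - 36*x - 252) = x - 6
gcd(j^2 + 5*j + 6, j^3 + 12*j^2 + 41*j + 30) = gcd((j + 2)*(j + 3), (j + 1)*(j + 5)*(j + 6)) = 1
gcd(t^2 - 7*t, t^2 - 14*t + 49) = t - 7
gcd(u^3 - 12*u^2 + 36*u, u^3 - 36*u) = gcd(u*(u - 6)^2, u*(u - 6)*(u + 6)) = u^2 - 6*u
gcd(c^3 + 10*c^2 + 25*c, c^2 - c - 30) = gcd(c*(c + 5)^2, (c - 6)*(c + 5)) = c + 5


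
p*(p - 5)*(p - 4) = p^3 - 9*p^2 + 20*p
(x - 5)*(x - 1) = x^2 - 6*x + 5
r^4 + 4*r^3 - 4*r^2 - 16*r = r*(r - 2)*(r + 2)*(r + 4)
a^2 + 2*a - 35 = (a - 5)*(a + 7)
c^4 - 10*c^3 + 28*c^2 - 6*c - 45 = (c - 5)*(c - 3)^2*(c + 1)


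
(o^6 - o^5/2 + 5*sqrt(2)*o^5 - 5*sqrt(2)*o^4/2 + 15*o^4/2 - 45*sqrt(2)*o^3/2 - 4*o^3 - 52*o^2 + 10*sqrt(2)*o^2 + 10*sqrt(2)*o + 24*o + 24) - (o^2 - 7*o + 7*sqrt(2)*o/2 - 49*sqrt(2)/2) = o^6 - o^5/2 + 5*sqrt(2)*o^5 - 5*sqrt(2)*o^4/2 + 15*o^4/2 - 45*sqrt(2)*o^3/2 - 4*o^3 - 53*o^2 + 10*sqrt(2)*o^2 + 13*sqrt(2)*o/2 + 31*o + 24 + 49*sqrt(2)/2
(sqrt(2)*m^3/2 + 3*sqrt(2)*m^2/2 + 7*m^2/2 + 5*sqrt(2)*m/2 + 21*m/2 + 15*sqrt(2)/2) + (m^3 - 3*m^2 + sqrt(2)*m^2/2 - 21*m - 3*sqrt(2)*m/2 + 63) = sqrt(2)*m^3/2 + m^3 + m^2/2 + 2*sqrt(2)*m^2 - 21*m/2 + sqrt(2)*m + 15*sqrt(2)/2 + 63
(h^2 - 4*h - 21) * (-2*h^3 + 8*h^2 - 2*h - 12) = -2*h^5 + 16*h^4 + 8*h^3 - 172*h^2 + 90*h + 252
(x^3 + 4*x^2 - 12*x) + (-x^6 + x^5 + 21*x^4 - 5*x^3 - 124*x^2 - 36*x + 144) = -x^6 + x^5 + 21*x^4 - 4*x^3 - 120*x^2 - 48*x + 144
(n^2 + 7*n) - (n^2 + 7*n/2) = 7*n/2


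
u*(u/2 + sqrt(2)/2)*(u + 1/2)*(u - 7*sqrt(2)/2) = u^4/2 - 5*sqrt(2)*u^3/4 + u^3/4 - 7*u^2/2 - 5*sqrt(2)*u^2/8 - 7*u/4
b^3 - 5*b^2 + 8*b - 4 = (b - 2)^2*(b - 1)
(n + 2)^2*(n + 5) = n^3 + 9*n^2 + 24*n + 20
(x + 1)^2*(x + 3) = x^3 + 5*x^2 + 7*x + 3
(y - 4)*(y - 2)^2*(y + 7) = y^4 - y^3 - 36*y^2 + 124*y - 112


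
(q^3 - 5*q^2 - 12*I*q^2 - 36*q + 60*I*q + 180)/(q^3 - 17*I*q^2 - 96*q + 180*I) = (q - 5)/(q - 5*I)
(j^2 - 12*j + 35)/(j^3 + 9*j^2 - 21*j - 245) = (j - 7)/(j^2 + 14*j + 49)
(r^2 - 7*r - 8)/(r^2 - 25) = (r^2 - 7*r - 8)/(r^2 - 25)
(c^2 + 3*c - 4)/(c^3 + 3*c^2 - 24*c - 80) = (c - 1)/(c^2 - c - 20)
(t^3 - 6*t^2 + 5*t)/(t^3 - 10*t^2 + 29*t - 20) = t/(t - 4)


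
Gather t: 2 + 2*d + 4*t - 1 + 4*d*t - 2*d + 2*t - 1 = t*(4*d + 6)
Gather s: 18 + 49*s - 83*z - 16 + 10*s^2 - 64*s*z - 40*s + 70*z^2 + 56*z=10*s^2 + s*(9 - 64*z) + 70*z^2 - 27*z + 2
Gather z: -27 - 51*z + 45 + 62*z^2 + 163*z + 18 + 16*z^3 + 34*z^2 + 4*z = 16*z^3 + 96*z^2 + 116*z + 36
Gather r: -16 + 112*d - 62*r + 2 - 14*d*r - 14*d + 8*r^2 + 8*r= 98*d + 8*r^2 + r*(-14*d - 54) - 14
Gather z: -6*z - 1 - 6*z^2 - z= -6*z^2 - 7*z - 1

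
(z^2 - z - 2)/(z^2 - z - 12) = (-z^2 + z + 2)/(-z^2 + z + 12)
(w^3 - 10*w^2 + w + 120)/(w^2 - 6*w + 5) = (w^2 - 5*w - 24)/(w - 1)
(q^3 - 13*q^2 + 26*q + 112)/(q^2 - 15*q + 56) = q + 2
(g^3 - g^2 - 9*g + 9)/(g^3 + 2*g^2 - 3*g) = (g - 3)/g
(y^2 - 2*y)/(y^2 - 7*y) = (y - 2)/(y - 7)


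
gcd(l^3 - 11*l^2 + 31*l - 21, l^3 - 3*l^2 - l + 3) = l^2 - 4*l + 3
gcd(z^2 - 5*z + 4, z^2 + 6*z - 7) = z - 1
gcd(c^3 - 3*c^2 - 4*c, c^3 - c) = c^2 + c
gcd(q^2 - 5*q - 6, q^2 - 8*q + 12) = q - 6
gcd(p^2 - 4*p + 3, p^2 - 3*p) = p - 3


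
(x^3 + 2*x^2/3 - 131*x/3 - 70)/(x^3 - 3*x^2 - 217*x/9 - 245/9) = 3*(x + 6)/(3*x + 7)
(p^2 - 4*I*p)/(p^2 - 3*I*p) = (p - 4*I)/(p - 3*I)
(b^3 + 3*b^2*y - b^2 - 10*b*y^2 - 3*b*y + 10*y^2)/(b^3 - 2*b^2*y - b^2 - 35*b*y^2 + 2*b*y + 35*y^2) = (-b + 2*y)/(-b + 7*y)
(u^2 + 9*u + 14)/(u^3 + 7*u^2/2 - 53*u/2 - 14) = 2*(u + 2)/(2*u^2 - 7*u - 4)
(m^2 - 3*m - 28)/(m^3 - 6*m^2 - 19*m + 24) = (m^2 - 3*m - 28)/(m^3 - 6*m^2 - 19*m + 24)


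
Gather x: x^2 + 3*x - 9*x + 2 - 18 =x^2 - 6*x - 16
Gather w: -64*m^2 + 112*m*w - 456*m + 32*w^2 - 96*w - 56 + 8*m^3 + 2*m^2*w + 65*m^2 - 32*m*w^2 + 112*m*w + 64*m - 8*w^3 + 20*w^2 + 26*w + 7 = 8*m^3 + m^2 - 392*m - 8*w^3 + w^2*(52 - 32*m) + w*(2*m^2 + 224*m - 70) - 49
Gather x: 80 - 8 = 72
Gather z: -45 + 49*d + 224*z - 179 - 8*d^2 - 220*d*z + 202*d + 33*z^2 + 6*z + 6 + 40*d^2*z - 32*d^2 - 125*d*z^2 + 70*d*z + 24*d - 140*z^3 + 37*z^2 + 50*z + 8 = -40*d^2 + 275*d - 140*z^3 + z^2*(70 - 125*d) + z*(40*d^2 - 150*d + 280) - 210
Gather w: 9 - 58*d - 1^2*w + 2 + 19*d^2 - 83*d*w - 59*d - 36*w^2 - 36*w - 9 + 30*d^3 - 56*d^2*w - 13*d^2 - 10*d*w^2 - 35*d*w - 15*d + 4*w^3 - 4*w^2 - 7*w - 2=30*d^3 + 6*d^2 - 132*d + 4*w^3 + w^2*(-10*d - 40) + w*(-56*d^2 - 118*d - 44)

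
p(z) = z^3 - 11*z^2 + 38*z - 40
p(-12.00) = -3808.00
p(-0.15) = -45.95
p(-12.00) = -3808.00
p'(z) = 3*z^2 - 22*z + 38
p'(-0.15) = 41.37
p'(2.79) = -0.03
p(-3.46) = -344.59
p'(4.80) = 1.52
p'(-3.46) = 150.03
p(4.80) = -0.45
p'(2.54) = 1.47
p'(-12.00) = 734.00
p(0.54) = -22.53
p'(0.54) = 26.99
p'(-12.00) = 734.00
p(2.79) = 2.11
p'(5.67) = 9.71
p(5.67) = 4.11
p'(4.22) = -1.41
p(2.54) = 1.94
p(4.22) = -0.38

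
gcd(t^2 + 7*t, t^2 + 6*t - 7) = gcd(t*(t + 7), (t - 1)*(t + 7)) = t + 7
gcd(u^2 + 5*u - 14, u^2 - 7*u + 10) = u - 2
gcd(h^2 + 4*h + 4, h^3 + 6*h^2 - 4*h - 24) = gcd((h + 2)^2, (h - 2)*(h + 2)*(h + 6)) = h + 2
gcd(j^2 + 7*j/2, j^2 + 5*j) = j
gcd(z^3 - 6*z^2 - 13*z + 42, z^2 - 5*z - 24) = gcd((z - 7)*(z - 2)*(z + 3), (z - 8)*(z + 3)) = z + 3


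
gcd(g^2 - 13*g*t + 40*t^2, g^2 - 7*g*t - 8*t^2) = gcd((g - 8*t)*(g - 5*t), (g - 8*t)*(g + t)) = -g + 8*t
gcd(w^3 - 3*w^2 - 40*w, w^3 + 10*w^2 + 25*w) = w^2 + 5*w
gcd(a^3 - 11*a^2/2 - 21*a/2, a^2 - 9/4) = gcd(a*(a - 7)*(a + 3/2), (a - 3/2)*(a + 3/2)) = a + 3/2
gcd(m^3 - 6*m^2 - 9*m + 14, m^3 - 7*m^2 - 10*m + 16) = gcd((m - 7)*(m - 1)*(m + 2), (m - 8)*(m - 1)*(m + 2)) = m^2 + m - 2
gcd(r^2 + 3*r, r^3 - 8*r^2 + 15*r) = r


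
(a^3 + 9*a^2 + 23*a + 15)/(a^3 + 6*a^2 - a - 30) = (a + 1)/(a - 2)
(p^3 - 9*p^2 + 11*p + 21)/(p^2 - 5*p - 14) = (p^2 - 2*p - 3)/(p + 2)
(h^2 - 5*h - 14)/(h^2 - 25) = (h^2 - 5*h - 14)/(h^2 - 25)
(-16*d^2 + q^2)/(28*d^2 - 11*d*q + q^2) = (4*d + q)/(-7*d + q)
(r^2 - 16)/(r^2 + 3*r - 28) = (r + 4)/(r + 7)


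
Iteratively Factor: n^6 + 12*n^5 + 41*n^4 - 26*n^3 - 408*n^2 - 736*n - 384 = (n + 2)*(n^5 + 10*n^4 + 21*n^3 - 68*n^2 - 272*n - 192) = (n + 2)*(n + 4)*(n^4 + 6*n^3 - 3*n^2 - 56*n - 48) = (n + 2)*(n + 4)^2*(n^3 + 2*n^2 - 11*n - 12) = (n - 3)*(n + 2)*(n + 4)^2*(n^2 + 5*n + 4) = (n - 3)*(n + 1)*(n + 2)*(n + 4)^2*(n + 4)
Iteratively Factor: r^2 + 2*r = (r + 2)*(r)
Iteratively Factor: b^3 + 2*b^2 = (b)*(b^2 + 2*b) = b*(b + 2)*(b)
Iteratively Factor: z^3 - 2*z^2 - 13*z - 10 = (z - 5)*(z^2 + 3*z + 2) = (z - 5)*(z + 1)*(z + 2)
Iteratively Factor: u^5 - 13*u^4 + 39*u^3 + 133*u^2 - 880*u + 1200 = (u - 5)*(u^4 - 8*u^3 - u^2 + 128*u - 240) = (u - 5)^2*(u^3 - 3*u^2 - 16*u + 48) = (u - 5)^2*(u - 4)*(u^2 + u - 12) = (u - 5)^2*(u - 4)*(u - 3)*(u + 4)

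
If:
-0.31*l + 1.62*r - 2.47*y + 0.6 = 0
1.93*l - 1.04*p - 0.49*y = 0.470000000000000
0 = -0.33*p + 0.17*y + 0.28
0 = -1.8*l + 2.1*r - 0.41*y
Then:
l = 1.16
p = 1.29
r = 1.16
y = 0.86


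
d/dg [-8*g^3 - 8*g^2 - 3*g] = -24*g^2 - 16*g - 3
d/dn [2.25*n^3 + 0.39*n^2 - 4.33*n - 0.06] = 6.75*n^2 + 0.78*n - 4.33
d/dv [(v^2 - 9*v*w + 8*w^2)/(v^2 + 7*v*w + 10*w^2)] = 2*w*(8*v^2 + 2*v*w - 73*w^2)/(v^4 + 14*v^3*w + 69*v^2*w^2 + 140*v*w^3 + 100*w^4)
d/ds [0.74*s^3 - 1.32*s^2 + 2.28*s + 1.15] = 2.22*s^2 - 2.64*s + 2.28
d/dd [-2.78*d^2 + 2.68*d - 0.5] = 2.68 - 5.56*d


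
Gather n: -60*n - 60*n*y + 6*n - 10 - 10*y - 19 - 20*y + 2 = n*(-60*y - 54) - 30*y - 27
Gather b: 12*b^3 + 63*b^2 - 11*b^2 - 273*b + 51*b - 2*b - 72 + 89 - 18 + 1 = 12*b^3 + 52*b^2 - 224*b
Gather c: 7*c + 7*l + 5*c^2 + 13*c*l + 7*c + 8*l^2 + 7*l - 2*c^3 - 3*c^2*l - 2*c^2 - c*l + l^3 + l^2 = -2*c^3 + c^2*(3 - 3*l) + c*(12*l + 14) + l^3 + 9*l^2 + 14*l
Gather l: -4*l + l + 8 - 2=6 - 3*l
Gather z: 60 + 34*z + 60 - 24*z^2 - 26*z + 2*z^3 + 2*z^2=2*z^3 - 22*z^2 + 8*z + 120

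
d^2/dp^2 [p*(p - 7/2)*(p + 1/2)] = 6*p - 6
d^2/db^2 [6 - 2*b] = 0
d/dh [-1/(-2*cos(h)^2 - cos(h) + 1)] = (4*cos(h) + 1)*sin(h)/(cos(h) + cos(2*h))^2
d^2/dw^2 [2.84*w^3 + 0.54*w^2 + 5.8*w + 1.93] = 17.04*w + 1.08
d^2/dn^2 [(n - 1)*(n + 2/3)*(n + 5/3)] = 6*n + 8/3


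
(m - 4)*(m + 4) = m^2 - 16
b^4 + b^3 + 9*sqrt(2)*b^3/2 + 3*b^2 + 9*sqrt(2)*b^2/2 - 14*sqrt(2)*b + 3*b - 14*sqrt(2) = (b + 1)*(b - sqrt(2))*(b + 2*sqrt(2))*(b + 7*sqrt(2)/2)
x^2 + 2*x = x*(x + 2)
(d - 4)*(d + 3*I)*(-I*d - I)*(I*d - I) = d^4 - 4*d^3 + 3*I*d^3 - d^2 - 12*I*d^2 + 4*d - 3*I*d + 12*I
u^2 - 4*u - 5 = (u - 5)*(u + 1)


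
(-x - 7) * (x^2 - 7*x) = -x^3 + 49*x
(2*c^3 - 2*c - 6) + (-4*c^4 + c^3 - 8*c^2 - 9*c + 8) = -4*c^4 + 3*c^3 - 8*c^2 - 11*c + 2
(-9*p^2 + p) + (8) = -9*p^2 + p + 8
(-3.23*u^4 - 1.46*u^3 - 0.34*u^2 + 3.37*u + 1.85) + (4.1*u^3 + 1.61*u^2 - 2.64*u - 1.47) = -3.23*u^4 + 2.64*u^3 + 1.27*u^2 + 0.73*u + 0.38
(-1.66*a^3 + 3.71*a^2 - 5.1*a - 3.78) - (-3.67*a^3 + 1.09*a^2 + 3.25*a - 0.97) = 2.01*a^3 + 2.62*a^2 - 8.35*a - 2.81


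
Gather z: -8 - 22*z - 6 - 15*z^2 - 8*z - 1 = -15*z^2 - 30*z - 15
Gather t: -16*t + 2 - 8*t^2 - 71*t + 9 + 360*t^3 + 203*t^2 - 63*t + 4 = 360*t^3 + 195*t^2 - 150*t + 15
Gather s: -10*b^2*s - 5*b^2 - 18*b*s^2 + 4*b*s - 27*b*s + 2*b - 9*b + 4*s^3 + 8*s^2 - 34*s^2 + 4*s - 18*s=-5*b^2 - 7*b + 4*s^3 + s^2*(-18*b - 26) + s*(-10*b^2 - 23*b - 14)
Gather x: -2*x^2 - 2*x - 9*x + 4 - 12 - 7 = -2*x^2 - 11*x - 15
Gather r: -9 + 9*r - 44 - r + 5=8*r - 48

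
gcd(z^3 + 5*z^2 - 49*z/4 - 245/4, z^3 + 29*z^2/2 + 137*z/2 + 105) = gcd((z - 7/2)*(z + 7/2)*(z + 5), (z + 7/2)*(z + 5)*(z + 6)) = z^2 + 17*z/2 + 35/2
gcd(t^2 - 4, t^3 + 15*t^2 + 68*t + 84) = t + 2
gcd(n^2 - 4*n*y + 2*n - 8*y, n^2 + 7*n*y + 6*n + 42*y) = 1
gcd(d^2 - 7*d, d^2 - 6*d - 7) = d - 7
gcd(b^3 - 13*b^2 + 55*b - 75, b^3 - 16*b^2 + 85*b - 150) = b^2 - 10*b + 25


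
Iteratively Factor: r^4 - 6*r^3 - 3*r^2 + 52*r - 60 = (r + 3)*(r^3 - 9*r^2 + 24*r - 20) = (r - 2)*(r + 3)*(r^2 - 7*r + 10) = (r - 2)^2*(r + 3)*(r - 5)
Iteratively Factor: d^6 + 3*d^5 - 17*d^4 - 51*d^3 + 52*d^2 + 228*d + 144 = (d - 3)*(d^5 + 6*d^4 + d^3 - 48*d^2 - 92*d - 48) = (d - 3)^2*(d^4 + 9*d^3 + 28*d^2 + 36*d + 16) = (d - 3)^2*(d + 1)*(d^3 + 8*d^2 + 20*d + 16) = (d - 3)^2*(d + 1)*(d + 4)*(d^2 + 4*d + 4) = (d - 3)^2*(d + 1)*(d + 2)*(d + 4)*(d + 2)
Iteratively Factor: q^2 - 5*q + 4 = (q - 4)*(q - 1)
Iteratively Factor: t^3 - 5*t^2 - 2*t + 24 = (t - 4)*(t^2 - t - 6) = (t - 4)*(t - 3)*(t + 2)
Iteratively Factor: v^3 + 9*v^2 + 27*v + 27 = (v + 3)*(v^2 + 6*v + 9) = (v + 3)^2*(v + 3)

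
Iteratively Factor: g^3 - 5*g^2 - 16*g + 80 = (g - 5)*(g^2 - 16) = (g - 5)*(g + 4)*(g - 4)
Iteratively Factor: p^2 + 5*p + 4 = (p + 4)*(p + 1)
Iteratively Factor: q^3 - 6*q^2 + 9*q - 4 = (q - 1)*(q^2 - 5*q + 4) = (q - 1)^2*(q - 4)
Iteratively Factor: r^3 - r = (r + 1)*(r^2 - r) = (r - 1)*(r + 1)*(r)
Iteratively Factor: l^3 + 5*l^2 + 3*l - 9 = (l + 3)*(l^2 + 2*l - 3) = (l + 3)^2*(l - 1)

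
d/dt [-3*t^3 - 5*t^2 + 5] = t*(-9*t - 10)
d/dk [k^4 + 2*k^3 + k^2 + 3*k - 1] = 4*k^3 + 6*k^2 + 2*k + 3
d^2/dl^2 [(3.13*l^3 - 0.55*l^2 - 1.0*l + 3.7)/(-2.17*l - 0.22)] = (-29.477714*l^3 - 8.965572*l^2 - 0.908952000000001*l - 35.74742)/(10.218313*l^3 + 3.107874*l^2 + 0.315084*l + 0.010648)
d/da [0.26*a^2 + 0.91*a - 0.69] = 0.52*a + 0.91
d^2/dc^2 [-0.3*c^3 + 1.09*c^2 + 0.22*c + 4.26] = 2.18 - 1.8*c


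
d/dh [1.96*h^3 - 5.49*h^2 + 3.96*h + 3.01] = 5.88*h^2 - 10.98*h + 3.96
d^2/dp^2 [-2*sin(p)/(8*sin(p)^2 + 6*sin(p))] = 4*(4*sin(p)^2 - 3*sin(p) - 8)/(4*sin(p) + 3)^3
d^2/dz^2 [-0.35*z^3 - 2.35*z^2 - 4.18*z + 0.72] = -2.1*z - 4.7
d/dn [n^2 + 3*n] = 2*n + 3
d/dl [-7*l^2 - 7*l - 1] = -14*l - 7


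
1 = 1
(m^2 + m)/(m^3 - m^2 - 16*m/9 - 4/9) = 9*m*(m + 1)/(9*m^3 - 9*m^2 - 16*m - 4)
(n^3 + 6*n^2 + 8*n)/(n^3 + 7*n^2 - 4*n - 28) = n*(n + 4)/(n^2 + 5*n - 14)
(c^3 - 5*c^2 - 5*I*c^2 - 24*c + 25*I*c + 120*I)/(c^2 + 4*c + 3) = (c^2 - c*(8 + 5*I) + 40*I)/(c + 1)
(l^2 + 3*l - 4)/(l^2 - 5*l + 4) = (l + 4)/(l - 4)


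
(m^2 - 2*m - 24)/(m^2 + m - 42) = (m + 4)/(m + 7)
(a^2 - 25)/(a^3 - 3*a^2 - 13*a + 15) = (a + 5)/(a^2 + 2*a - 3)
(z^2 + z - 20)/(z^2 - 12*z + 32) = (z + 5)/(z - 8)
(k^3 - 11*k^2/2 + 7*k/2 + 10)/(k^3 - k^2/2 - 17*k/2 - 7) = (2*k^2 - 13*k + 20)/(2*k^2 - 3*k - 14)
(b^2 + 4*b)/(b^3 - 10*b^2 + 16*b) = (b + 4)/(b^2 - 10*b + 16)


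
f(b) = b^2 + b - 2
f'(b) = 2*b + 1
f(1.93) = 3.65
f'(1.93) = 4.86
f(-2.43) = 1.47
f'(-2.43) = -3.86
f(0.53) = -1.19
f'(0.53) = 2.06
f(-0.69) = -2.21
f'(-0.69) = -0.38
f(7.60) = 63.36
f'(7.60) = 16.20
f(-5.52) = 22.95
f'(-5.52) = -10.04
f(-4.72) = 15.56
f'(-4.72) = -8.44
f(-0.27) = -2.20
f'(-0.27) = 0.46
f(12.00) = 154.00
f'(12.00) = 25.00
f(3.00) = 10.00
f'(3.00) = 7.00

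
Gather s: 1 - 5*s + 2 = 3 - 5*s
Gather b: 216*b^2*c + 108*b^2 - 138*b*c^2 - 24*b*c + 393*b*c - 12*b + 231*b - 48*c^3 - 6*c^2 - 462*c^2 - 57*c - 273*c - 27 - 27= b^2*(216*c + 108) + b*(-138*c^2 + 369*c + 219) - 48*c^3 - 468*c^2 - 330*c - 54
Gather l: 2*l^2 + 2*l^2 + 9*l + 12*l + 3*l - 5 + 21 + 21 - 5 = 4*l^2 + 24*l + 32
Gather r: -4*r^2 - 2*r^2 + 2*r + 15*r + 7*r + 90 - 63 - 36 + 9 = -6*r^2 + 24*r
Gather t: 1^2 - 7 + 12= 6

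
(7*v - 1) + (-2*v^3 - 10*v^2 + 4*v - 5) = -2*v^3 - 10*v^2 + 11*v - 6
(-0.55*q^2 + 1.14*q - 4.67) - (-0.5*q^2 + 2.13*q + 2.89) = -0.05*q^2 - 0.99*q - 7.56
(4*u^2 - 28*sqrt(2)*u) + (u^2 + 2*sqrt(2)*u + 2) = 5*u^2 - 26*sqrt(2)*u + 2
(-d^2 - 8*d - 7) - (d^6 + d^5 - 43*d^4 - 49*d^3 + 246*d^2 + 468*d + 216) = -d^6 - d^5 + 43*d^4 + 49*d^3 - 247*d^2 - 476*d - 223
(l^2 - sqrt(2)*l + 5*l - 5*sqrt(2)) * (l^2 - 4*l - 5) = l^4 - sqrt(2)*l^3 + l^3 - 25*l^2 - sqrt(2)*l^2 - 25*l + 25*sqrt(2)*l + 25*sqrt(2)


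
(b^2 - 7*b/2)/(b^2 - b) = (b - 7/2)/(b - 1)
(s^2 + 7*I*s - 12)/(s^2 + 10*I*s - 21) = (s + 4*I)/(s + 7*I)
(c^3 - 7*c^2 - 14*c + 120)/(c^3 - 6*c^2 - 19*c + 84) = (c^2 - 11*c + 30)/(c^2 - 10*c + 21)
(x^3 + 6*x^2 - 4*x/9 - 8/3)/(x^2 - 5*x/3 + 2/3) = (x^2 + 20*x/3 + 4)/(x - 1)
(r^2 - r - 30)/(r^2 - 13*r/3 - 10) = 3*(r + 5)/(3*r + 5)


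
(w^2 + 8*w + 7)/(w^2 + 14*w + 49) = (w + 1)/(w + 7)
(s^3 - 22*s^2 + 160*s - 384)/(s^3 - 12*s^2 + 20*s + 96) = (s - 8)/(s + 2)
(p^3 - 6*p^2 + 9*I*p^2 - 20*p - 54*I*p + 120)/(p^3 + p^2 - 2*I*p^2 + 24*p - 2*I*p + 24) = (p^2 + p*(-6 + 5*I) - 30*I)/(p^2 + p*(1 - 6*I) - 6*I)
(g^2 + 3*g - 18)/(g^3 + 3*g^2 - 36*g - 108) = (g - 3)/(g^2 - 3*g - 18)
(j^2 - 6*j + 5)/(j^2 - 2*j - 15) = (j - 1)/(j + 3)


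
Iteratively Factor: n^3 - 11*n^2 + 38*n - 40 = (n - 5)*(n^2 - 6*n + 8) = (n - 5)*(n - 4)*(n - 2)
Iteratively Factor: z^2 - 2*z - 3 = (z + 1)*(z - 3)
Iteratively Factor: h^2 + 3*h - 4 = (h + 4)*(h - 1)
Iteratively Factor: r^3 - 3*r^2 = (r)*(r^2 - 3*r) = r*(r - 3)*(r)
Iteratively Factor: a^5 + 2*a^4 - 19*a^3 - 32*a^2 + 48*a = (a + 4)*(a^4 - 2*a^3 - 11*a^2 + 12*a) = (a + 3)*(a + 4)*(a^3 - 5*a^2 + 4*a) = a*(a + 3)*(a + 4)*(a^2 - 5*a + 4) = a*(a - 4)*(a + 3)*(a + 4)*(a - 1)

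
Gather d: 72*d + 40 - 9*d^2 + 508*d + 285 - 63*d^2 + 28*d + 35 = -72*d^2 + 608*d + 360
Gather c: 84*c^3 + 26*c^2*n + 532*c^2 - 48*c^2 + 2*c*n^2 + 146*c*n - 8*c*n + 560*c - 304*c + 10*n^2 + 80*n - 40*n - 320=84*c^3 + c^2*(26*n + 484) + c*(2*n^2 + 138*n + 256) + 10*n^2 + 40*n - 320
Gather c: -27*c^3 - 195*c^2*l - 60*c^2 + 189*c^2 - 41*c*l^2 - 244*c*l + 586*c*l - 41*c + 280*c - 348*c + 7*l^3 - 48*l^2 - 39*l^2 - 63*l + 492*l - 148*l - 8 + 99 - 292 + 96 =-27*c^3 + c^2*(129 - 195*l) + c*(-41*l^2 + 342*l - 109) + 7*l^3 - 87*l^2 + 281*l - 105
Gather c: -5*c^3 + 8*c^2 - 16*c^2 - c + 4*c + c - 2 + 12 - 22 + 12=-5*c^3 - 8*c^2 + 4*c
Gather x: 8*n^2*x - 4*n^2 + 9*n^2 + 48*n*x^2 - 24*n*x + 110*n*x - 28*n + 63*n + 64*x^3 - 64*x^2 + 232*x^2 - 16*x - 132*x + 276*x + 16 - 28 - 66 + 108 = 5*n^2 + 35*n + 64*x^3 + x^2*(48*n + 168) + x*(8*n^2 + 86*n + 128) + 30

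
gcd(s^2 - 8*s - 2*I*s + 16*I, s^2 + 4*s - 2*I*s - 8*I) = s - 2*I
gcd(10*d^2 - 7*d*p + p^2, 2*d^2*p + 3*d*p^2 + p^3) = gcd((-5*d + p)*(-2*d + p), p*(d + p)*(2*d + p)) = 1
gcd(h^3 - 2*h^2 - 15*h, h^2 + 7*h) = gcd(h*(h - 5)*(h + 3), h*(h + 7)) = h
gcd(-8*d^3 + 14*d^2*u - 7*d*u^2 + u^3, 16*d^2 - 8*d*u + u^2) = -4*d + u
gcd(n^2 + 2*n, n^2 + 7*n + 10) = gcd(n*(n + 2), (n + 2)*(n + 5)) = n + 2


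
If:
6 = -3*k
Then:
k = -2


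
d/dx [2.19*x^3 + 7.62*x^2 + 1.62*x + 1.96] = 6.57*x^2 + 15.24*x + 1.62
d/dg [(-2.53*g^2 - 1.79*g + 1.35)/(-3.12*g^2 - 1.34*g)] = (-2.1946*g^2 + 8.424*g + 1.809)/(g^2*(9.7344*g^2 + 8.3616*g + 1.7956))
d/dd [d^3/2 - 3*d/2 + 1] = 3*d^2/2 - 3/2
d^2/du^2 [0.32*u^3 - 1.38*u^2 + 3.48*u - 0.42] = 1.92*u - 2.76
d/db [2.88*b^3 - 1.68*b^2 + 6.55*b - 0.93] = 8.64*b^2 - 3.36*b + 6.55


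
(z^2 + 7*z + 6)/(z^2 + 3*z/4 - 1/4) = 4*(z + 6)/(4*z - 1)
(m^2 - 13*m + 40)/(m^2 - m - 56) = (m - 5)/(m + 7)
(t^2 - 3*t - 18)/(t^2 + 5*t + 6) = (t - 6)/(t + 2)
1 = 1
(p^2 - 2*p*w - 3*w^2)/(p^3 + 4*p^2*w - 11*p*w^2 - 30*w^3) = (p + w)/(p^2 + 7*p*w + 10*w^2)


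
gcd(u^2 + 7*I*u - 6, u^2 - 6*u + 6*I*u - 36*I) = u + 6*I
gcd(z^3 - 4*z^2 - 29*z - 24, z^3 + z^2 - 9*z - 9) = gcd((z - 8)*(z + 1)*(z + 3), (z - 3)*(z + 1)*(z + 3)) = z^2 + 4*z + 3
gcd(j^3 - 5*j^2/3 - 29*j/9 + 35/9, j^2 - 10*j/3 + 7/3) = j^2 - 10*j/3 + 7/3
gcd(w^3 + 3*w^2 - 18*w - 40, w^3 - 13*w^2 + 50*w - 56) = w - 4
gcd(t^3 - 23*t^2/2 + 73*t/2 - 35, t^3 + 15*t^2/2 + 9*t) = 1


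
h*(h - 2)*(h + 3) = h^3 + h^2 - 6*h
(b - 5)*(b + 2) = b^2 - 3*b - 10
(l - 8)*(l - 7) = l^2 - 15*l + 56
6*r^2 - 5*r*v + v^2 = (-3*r + v)*(-2*r + v)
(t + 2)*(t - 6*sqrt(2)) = t^2 - 6*sqrt(2)*t + 2*t - 12*sqrt(2)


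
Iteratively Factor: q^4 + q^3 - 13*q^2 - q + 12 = (q + 1)*(q^3 - 13*q + 12) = (q - 1)*(q + 1)*(q^2 + q - 12) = (q - 3)*(q - 1)*(q + 1)*(q + 4)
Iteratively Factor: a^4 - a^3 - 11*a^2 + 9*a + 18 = (a - 2)*(a^3 + a^2 - 9*a - 9) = (a - 3)*(a - 2)*(a^2 + 4*a + 3) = (a - 3)*(a - 2)*(a + 1)*(a + 3)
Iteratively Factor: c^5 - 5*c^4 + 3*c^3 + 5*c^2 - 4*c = (c - 1)*(c^4 - 4*c^3 - c^2 + 4*c) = (c - 1)*(c + 1)*(c^3 - 5*c^2 + 4*c) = c*(c - 1)*(c + 1)*(c^2 - 5*c + 4) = c*(c - 1)^2*(c + 1)*(c - 4)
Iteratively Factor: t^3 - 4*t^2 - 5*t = (t - 5)*(t^2 + t) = t*(t - 5)*(t + 1)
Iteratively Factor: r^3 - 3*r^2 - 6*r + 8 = (r + 2)*(r^2 - 5*r + 4) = (r - 1)*(r + 2)*(r - 4)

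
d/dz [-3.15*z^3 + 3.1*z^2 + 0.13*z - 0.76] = -9.45*z^2 + 6.2*z + 0.13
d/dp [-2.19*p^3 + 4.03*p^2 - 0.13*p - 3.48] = -6.57*p^2 + 8.06*p - 0.13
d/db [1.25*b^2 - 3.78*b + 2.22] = 2.5*b - 3.78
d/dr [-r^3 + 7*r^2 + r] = -3*r^2 + 14*r + 1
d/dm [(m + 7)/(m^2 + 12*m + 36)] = (-m - 8)/(m^3 + 18*m^2 + 108*m + 216)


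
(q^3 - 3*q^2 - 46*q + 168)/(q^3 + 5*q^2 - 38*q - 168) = (q - 4)/(q + 4)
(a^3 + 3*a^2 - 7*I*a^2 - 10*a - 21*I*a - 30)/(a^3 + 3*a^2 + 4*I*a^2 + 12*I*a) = (a^2 - 7*I*a - 10)/(a*(a + 4*I))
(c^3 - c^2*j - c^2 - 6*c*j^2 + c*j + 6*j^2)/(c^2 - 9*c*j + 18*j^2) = (c^2 + 2*c*j - c - 2*j)/(c - 6*j)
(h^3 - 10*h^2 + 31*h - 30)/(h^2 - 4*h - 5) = (h^2 - 5*h + 6)/(h + 1)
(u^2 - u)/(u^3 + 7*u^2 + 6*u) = (u - 1)/(u^2 + 7*u + 6)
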